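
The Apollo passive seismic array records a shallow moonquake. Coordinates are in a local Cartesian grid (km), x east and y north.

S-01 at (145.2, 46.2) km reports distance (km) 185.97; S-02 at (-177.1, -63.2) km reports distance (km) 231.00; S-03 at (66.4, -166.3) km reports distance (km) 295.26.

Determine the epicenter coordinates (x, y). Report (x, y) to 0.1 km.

-28.2 km east, 113.4 km north

Circle about each station: (x − 145.2)² + (y − 46.2)² = 185.97²; (x + 177.1)² + (y + 63.2)² = 231.00²; (x − 66.4)² + (y + 166.3)² = 295.26².
Subtracting the S-01 equation from the S-02 and S-03 equations removes the quadratic terms:
-644.6 x − 218.8 y = -6634.99
-157.6 x − 425.0 y = -43746.46
Solving the 2×2 system: x ≈ -28.2, y ≈ 113.4 km.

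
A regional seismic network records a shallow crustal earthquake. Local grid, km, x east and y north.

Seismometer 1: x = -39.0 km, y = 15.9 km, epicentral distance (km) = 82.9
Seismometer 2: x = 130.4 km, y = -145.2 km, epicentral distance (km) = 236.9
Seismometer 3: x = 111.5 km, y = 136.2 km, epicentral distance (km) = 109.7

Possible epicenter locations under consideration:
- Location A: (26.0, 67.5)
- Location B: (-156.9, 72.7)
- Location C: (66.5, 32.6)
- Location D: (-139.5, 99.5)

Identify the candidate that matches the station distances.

Location A

For each candidate, compare |candidate − station| to the reported distance:
Location A: residuals Seismometer 1 0.1, Seismometer 2 0.0, Seismometer 3 0.0 → max 0.1 km
Location B: residuals Seismometer 1 48.0, Seismometer 2 123.7, Seismometer 3 166.1 → max 166.1 km
Location C: residuals Seismometer 1 23.9, Seismometer 2 48.0, Seismometer 3 3.3 → max 48.0 km
Location D: residuals Seismometer 1 47.8, Seismometer 2 127.4, Seismometer 3 144.0 → max 144.0 km
Only Location A has all residuals ≈ 0.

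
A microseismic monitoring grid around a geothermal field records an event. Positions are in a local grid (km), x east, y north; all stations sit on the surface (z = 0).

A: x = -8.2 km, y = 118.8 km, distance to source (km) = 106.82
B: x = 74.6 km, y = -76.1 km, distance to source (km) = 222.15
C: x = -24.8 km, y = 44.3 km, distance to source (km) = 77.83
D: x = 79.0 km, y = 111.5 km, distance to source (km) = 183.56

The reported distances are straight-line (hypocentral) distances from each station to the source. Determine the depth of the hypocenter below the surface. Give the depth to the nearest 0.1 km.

22.8 km

Each station gives a sphere (x−x_i)² + (y−y_i)² + z² = d_i² (stations at z=0).
Subtracting the A sphere from B and C: z² cancels, leaving linear equations in x and y:
165.6 x − 389.8 y = -40764.42
-33.2 x − 149.0 y = -6250.15
Solving: x ≈ -96.704, y ≈ 63.495 km (keep extra digits for the depth step; rounded: -96.7, 63.5).
Then from the A sphere: z² = 106.82² − (x + 8.2)² − (y − 118.8)² with x = -96.704, y = 63.495, so z ≈ 22.780 ≈ 22.8 km.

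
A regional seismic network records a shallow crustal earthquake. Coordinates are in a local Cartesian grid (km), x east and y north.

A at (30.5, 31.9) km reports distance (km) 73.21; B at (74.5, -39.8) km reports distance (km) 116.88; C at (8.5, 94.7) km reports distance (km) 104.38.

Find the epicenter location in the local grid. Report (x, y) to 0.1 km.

Circle about each station: (x − 30.5)² + (y − 31.9)² = 73.21²; (x − 74.5)² + (y + 39.8)² = 116.88²; (x − 8.5)² + (y − 94.7)² = 104.38².
Subtracting pairs of circle equations eliminates x²+y² and gives linear equations (the radical axes):
88.0 x − 143.4 y = -3114.80
-44.0 x + 125.6 y = 1557.00
Solving the 2×2 system: x ≈ -35.4, y ≈ -0.0 km.

-35.4 km east, -0.0 km north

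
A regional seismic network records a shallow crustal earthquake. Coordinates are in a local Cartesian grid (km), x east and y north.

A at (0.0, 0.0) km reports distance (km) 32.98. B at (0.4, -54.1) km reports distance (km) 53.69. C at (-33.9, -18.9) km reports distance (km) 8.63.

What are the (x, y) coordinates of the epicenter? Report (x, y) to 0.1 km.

Circle about each station: x² + y² = 32.98²; (x − 0.4)² + (y + 54.1)² = 53.69²; (x + 33.9)² + (y + 18.9)² = 8.63².
Subtracting the A equation from the B and C equations removes the quadratic terms:
0.8 x − 108.2 y = 1132.03
-67.8 x − 37.8 y = 2519.62
Solving the 2×2 system: x ≈ -31.2, y ≈ -10.7 km.
Check against A (with the unrounded x, y): √(x²+y²) = 32.98 ≈ 32.98 km. ✓

(-31.2, -10.7)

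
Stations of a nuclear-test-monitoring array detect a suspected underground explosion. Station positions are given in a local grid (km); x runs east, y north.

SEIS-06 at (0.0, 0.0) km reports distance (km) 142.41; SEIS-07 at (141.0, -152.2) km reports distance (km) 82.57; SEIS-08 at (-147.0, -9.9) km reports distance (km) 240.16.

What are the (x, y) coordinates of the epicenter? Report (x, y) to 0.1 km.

(62.0, -128.2)

Circle about each station: x² + y² = 142.41²; (x − 141.0)² + (y + 152.2)² = 82.57²; (x + 147.0)² + (y + 9.9)² = 240.16².
Subtracting the SEIS-06 equation from the SEIS-07 and SEIS-08 equations removes the quadratic terms:
282.0 x − 304.4 y = 56508.64
-294.0 x − 19.8 y = -15689.21
Solving the 2×2 system: x ≈ 62.0, y ≈ -128.2 km.
Check against SEIS-06 (with the unrounded x, y): √(x²+y²) = 142.41 ≈ 142.41 km. ✓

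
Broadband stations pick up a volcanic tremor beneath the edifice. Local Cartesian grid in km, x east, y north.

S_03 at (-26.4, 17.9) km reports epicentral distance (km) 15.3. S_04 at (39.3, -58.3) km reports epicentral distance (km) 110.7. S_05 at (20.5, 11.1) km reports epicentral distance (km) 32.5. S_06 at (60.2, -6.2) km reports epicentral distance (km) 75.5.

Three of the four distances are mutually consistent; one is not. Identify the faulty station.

Solve using three stations at a time. Using S_03, S_05, S_06 (subtract circle equations pairwise → linear system) gives (x, y) ≈ (-11.1, 18.5).
Distances from that point to each station vs reported:
  S_03: calculated 15.3 vs reported 15.3 → residual 0.0 km
  S_04: calculated 91.9 vs reported 110.7 → residual 18.8 km
  S_05: calculated 32.5 vs reported 32.5 → residual 0.0 km
  S_06: calculated 75.5 vs reported 75.5 → residual 0.0 km
S_03, S_05, S_06 are mutually consistent (residuals ≈ 0); S_04 is off by 18.8 km.

S_04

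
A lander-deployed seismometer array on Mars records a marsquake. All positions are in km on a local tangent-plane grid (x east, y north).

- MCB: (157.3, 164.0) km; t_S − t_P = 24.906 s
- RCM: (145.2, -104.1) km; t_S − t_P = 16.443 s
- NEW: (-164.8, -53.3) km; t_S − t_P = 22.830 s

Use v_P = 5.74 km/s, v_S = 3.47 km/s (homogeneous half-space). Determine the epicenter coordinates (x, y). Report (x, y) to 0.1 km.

31.8 km east, -14.9 km north

Distance from S−P lag: d = Δt · v_P v_S / (v_P − v_S) = Δt · (5.74·3.47)/(5.74−3.47) ≈ 8.7744·Δt.
So d_MCB = 218.53, d_RCM = 144.28, d_NEW = 200.32 km.
Circle about each station: (x − 157.3)² + (y − 164.0)² = 218.53²; (x − 145.2)² + (y + 104.1)² = 144.28²; (x + 164.8)² + (y + 53.3)² = 200.32².
Subtracting the MCB equation from the RCM and NEW equations removes the quadratic terms:
-24.2 x − 536.2 y = 7219.20
-644.2 x − 434.6 y = -14012.10
Solving the 2×2 system: x ≈ 31.8, y ≈ -14.9 km.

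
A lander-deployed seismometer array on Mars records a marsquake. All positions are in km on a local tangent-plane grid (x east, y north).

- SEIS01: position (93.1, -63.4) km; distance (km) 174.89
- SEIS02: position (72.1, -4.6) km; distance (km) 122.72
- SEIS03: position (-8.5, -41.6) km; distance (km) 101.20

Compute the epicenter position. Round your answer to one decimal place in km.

Circle about each station: (x − 93.1)² + (y + 63.4)² = 174.89²; (x − 72.1)² + (y + 4.6)² = 122.72²; (x + 8.5)² + (y + 41.6)² = 101.20².
Subtracting the SEIS01 equation from the SEIS02 and SEIS03 equations removes the quadratic terms:
-42.0 x + 117.6 y = 8058.71
-203.2 x + 43.6 y = 9460.71
Solving the 2×2 system: x ≈ -34.5, y ≈ 56.2 km.
Check against SEIS01 (with the unrounded x, y): √((x − 93.1)²+(y + 63.4)²) = 174.89 ≈ 174.89 km. ✓

-34.5 km east, 56.2 km north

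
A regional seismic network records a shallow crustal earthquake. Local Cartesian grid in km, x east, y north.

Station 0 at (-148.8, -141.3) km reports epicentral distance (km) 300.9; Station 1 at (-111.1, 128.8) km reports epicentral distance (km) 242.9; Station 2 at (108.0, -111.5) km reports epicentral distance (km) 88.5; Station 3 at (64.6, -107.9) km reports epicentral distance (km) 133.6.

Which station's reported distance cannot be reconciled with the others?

Solve using three stations at a time. Using Station 0, Station 1, Station 3 (subtract circle equations pairwise → linear system) gives (x, y) ≈ (105.7, 19.2).
Distances from that point to each station vs reported:
  Station 0: calculated 300.9 vs reported 300.9 → residual 0.0 km
  Station 1: calculated 242.9 vs reported 242.9 → residual 0.0 km
  Station 2: calculated 130.8 vs reported 88.5 → residual 42.3 km
  Station 3: calculated 133.6 vs reported 133.6 → residual 0.0 km
Station 0, Station 1, Station 3 are mutually consistent (residuals ≈ 0); Station 2 is off by 42.3 km.

Station 2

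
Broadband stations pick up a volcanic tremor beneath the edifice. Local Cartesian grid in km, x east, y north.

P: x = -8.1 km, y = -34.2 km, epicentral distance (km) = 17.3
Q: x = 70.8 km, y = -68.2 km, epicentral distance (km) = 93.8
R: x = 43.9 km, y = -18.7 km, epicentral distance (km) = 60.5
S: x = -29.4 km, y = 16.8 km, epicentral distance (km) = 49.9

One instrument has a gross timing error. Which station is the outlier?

P

Solve using three stations at a time. Using Q, R, S (subtract circle equations pairwise → linear system) gives (x, y) ≈ (-15.3, -31.0).
Distances from that point to each station vs reported:
  P: calculated 7.9 vs reported 17.3 → residual 9.4 km
  Q: calculated 93.8 vs reported 93.8 → residual 0.0 km
  R: calculated 60.5 vs reported 60.5 → residual 0.0 km
  S: calculated 49.9 vs reported 49.9 → residual 0.0 km
Q, R, S are mutually consistent (residuals ≈ 0); P is off by 9.4 km.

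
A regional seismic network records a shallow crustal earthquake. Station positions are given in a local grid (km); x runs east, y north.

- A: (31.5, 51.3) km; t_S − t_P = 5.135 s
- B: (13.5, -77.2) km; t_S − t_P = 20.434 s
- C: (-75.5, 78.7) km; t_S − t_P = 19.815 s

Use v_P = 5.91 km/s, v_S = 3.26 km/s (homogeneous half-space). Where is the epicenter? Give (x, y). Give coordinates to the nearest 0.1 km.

Distance from S−P lag: d = Δt · v_P v_S / (v_P − v_S) = Δt · (5.91·3.26)/(5.91−3.26) ≈ 7.2704·Δt.
So d_A = 37.33, d_B = 148.56, d_C = 144.06 km.
Circle about each station: (x − 31.5)² + (y − 51.3)² = 37.33²; (x − 13.5)² + (y + 77.2)² = 148.56²; (x + 75.5)² + (y − 78.7)² = 144.06².
Subtracting pairs of circle equations eliminates x²+y² and gives linear equations (the radical axes):
-36.0 x − 257.0 y = -18158.39
-214.0 x + 54.8 y = -11089.75
Solving the 2×2 system: x ≈ 67.5, y ≈ 61.2 km.
Check against A (with the unrounded x, y): √((x − 31.5)²+(y − 51.3)²) = 37.33 ≈ 37.33 km. ✓

x ≈ 67.5 km, y ≈ 61.2 km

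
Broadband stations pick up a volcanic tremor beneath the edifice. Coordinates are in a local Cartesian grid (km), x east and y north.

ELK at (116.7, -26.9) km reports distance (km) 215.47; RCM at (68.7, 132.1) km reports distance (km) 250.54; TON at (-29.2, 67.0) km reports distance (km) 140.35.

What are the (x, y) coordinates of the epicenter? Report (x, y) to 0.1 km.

(-96.8, -56.0)

Circle about each station: (x − 116.7)² + (y + 26.9)² = 215.47²; (x − 68.7)² + (y − 132.1)² = 250.54²; (x + 29.2)² + (y − 67.0)² = 140.35².
Subtracting pairs of circle equations eliminates x²+y² and gives linear equations (the radical axes):
-96.0 x + 318.0 y = -8515.37
-291.8 x + 187.8 y = 17728.34
Solving the 2×2 system: x ≈ -96.8, y ≈ -56.0 km.
Check against ELK (with the unrounded x, y): √((x − 116.7)²+(y + 26.9)²) = 215.47 ≈ 215.47 km. ✓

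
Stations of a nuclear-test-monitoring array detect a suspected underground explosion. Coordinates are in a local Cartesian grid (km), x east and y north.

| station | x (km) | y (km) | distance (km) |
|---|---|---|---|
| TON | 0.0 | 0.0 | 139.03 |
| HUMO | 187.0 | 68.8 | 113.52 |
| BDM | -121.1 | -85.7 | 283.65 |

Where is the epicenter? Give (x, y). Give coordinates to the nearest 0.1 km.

Circle about each station: x² + y² = 139.03²; (x − 187.0)² + (y − 68.8)² = 113.52²; (x + 121.1)² + (y + 85.7)² = 283.65².
Subtracting the TON equation from the HUMO and BDM equations removes the quadratic terms:
374.0 x + 137.6 y = 46144.99
-242.2 x − 171.4 y = -39118.28
Solving the 2×2 system: x ≈ 82.1, y ≈ 112.2 km.

(82.1, 112.2)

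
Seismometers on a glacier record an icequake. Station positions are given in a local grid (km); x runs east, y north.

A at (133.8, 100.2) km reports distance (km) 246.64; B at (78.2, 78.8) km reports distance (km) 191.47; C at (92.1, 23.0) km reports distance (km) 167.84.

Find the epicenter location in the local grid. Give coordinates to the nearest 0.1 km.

Circle about each station: (x − 133.8)² + (y − 100.2)² = 246.64²; (x − 78.2)² + (y − 78.8)² = 191.47²; (x − 92.1)² + (y − 23.0)² = 167.84².
Subtracting the A equation from the B and C equations removes the quadratic terms:
-111.2 x − 42.8 y = 8552.73
-83.4 x − 154.4 y = 13729.95
Solving the 2×2 system: x ≈ -53.9, y ≈ -59.8 km.

(-53.9, -59.8)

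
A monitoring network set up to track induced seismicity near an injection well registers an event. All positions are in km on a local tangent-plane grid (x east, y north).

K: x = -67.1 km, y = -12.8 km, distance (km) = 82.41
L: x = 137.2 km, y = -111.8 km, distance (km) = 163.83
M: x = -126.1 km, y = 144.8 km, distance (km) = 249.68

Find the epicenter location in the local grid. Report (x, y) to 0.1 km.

Circle about each station: (x + 67.1)² + (y + 12.8)² = 82.41²; (x − 137.2)² + (y + 111.8)² = 163.83²; (x + 126.1)² + (y − 144.8)² = 249.68².
Subtracting the K equation from the L and M equations removes the quadratic terms:
408.6 x − 198.0 y = 6607.97
-118.0 x + 315.2 y = -23346.69
Solving the 2×2 system: x ≈ -24.1, y ≈ -83.1 km.
Check against K (with the unrounded x, y): √((x + 67.1)²+(y + 12.8)²) = 82.40 ≈ 82.41 km. ✓

-24.1 km east, -83.1 km north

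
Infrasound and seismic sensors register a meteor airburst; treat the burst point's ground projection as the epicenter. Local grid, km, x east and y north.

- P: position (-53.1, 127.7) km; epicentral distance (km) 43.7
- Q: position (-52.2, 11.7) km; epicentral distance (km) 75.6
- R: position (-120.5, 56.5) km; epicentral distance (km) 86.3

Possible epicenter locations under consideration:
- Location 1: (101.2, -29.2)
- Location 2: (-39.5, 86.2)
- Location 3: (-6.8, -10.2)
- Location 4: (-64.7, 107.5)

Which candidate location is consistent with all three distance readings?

For each candidate, compare |candidate − station| to the reported distance:
Location 1: residuals P 176.4, Q 83.2, R 151.4 → max 176.4 km
Location 2: residuals P 0.0, Q 0.0, R 0.0 → max 0.0 km
Location 3: residuals P 101.8, Q 25.2, R 45.5 → max 101.8 km
Location 4: residuals P 20.4, Q 21.0, R 10.7 → max 21.0 km
Only Location 2 has all residuals ≈ 0.

Location 2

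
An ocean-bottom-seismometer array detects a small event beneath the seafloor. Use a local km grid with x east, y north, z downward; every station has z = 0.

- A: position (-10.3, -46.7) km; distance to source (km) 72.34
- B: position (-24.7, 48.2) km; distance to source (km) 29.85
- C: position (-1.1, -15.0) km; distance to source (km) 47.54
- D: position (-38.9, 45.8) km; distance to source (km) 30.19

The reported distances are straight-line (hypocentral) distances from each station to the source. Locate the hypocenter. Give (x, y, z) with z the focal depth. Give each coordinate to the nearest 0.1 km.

Each station gives a sphere (x−x_i)² + (y−y_i)² + z² = d_i² (stations at z=0).
Subtracting the A sphere from B and C: z² cancels, leaving linear equations in x and y:
-28.8 x + 189.8 y = 4988.40
18.4 x + 63.4 y = 912.25
Solving: x ≈ -26.911, y ≈ 22.199 km (keep extra digits for the depth step; rounded: -26.9, 22.2).
Then from the A sphere: z² = 72.34² − (x + 10.3)² − (y + 46.7)² with x = -26.911, y = 22.199, so z ≈ 14.494 ≈ 14.5 km.

(-26.9, 22.2, 14.5)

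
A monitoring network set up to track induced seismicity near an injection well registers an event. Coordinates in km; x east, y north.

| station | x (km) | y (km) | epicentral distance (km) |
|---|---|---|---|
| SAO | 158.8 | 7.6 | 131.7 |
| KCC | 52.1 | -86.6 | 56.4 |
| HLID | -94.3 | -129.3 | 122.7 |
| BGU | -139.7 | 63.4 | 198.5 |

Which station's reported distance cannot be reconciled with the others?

HLID

Solve using three stations at a time. Using SAO, KCC, BGU (subtract circle equations pairwise → linear system) gives (x, y) ≈ (33.6, -33.3).
Distances from that point to each station vs reported:
  SAO: calculated 131.7 vs reported 131.7 → residual 0.0 km
  KCC: calculated 56.4 vs reported 56.4 → residual 0.0 km
  HLID: calculated 159.9 vs reported 122.7 → residual 37.2 km
  BGU: calculated 198.5 vs reported 198.5 → residual 0.0 km
SAO, KCC, BGU are mutually consistent (residuals ≈ 0); HLID is off by 37.2 km.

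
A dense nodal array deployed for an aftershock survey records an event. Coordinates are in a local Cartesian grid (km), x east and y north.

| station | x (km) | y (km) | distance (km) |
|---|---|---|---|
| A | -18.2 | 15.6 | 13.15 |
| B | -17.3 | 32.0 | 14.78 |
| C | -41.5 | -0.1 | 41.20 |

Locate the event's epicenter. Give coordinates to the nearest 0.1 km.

Circle about each station: (x + 18.2)² + (y − 15.6)² = 13.15²; (x + 17.3)² + (y − 32.0)² = 14.78²; (x + 41.5)² + (y + 0.1)² = 41.20².
Subtracting the A equation from the B and C equations removes the quadratic terms:
1.8 x + 32.8 y = 703.16
-46.6 x − 31.4 y = -376.86
Solving the 2×2 system: x ≈ -6.6, y ≈ 21.8 km.

x ≈ -6.6 km, y ≈ 21.8 km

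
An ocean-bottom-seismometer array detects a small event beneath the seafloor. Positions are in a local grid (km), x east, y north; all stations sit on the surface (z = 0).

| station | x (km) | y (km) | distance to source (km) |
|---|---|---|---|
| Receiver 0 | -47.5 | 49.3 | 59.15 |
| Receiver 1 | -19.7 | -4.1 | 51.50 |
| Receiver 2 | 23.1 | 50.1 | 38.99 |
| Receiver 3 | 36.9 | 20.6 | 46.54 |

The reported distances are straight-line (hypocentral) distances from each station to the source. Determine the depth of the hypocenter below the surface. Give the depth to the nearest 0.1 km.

Each station gives a sphere (x−x_i)² + (y−y_i)² + z² = d_i² (stations at z=0).
Subtracting the Receiver 0 sphere from Receiver 1 and Receiver 2: z² cancels, leaving linear equations in x and y:
55.6 x − 106.8 y = -3435.37
141.2 x + 1.6 y = 335.38
Solving: x ≈ 1.999, y ≈ 33.207 km (keep extra digits for the depth step; rounded: 2.0, 33.2).
Then from the Receiver 0 sphere: z² = 59.15² − (x + 47.5)² − (y − 49.3)² with x = 1.999, y = 33.207, so z ≈ 28.100 ≈ 28.1 km.

28.1 km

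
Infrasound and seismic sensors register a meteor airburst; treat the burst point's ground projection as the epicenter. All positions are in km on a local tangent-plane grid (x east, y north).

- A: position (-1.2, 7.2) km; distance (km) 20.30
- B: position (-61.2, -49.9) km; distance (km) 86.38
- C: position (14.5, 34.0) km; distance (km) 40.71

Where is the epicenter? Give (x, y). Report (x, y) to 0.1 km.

Circle about each station: (x + 1.2)² + (y − 7.2)² = 20.30²; (x + 61.2)² + (y + 49.9)² = 86.38²; (x − 14.5)² + (y − 34.0)² = 40.71².
Subtracting the A equation from the B and C equations removes the quadratic terms:
-120.0 x − 114.2 y = -867.24
31.4 x + 53.6 y = 67.76
Solving the 2×2 system: x ≈ 13.6, y ≈ -6.7 km.

13.6 km east, -6.7 km north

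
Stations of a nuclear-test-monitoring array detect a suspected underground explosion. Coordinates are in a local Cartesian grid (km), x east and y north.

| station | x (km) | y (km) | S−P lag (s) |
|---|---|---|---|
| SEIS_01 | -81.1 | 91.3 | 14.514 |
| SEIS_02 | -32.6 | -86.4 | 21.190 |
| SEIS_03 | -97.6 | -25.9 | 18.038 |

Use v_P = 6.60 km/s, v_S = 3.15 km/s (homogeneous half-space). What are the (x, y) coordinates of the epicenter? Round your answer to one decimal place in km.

Distance from S−P lag: d = Δt · v_P v_S / (v_P − v_S) = Δt · (6.60·3.15)/(6.60−3.15) ≈ 6.0261·Δt.
So d_SEIS_01 = 87.46, d_SEIS_02 = 127.69, d_SEIS_03 = 108.70 km.
Circle about each station: (x + 81.1)² + (y − 91.3)² = 87.46²; (x + 32.6)² + (y + 86.4)² = 127.69²; (x + 97.6)² + (y + 25.9)² = 108.70².
Subtracting the SEIS_01 equation from the SEIS_02 and SEIS_03 equations removes the quadratic terms:
97.0 x − 355.4 y = -15040.66
-33.0 x − 234.4 y = -8882.77
Solving the 2×2 system: x ≈ -10.7, y ≈ 39.4 km.

(-10.7, 39.4)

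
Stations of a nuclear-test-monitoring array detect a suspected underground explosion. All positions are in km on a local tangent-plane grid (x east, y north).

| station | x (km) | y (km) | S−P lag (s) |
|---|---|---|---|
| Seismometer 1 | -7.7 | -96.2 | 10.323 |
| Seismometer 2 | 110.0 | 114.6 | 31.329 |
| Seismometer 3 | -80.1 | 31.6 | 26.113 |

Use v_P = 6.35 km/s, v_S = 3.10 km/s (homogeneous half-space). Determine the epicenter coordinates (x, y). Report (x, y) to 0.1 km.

Distance from S−P lag: d = Δt · v_P v_S / (v_P − v_S) = Δt · (6.35·3.10)/(6.35−3.10) ≈ 6.0569·Δt.
So d_Seismometer 1 = 62.53, d_Seismometer 2 = 189.76, d_Seismometer 3 = 158.16 km.
Circle about each station: (x + 7.7)² + (y + 96.2)² = 62.53²; (x − 110.0)² + (y − 114.6)² = 189.76²; (x + 80.1)² + (y − 31.6)² = 158.16².
Subtracting the Seismometer 1 equation from the Seismometer 2 and Seismometer 3 equations removes the quadratic terms:
235.4 x + 421.6 y = -16179.43
-144.8 x + 255.6 y = -23003.74
Solving the 2×2 system: x ≈ 45.9, y ≈ -64.0 km.
Check against Seismometer 1 (with the unrounded x, y): √((x + 7.7)²+(y + 96.2)²) = 62.52 ≈ 62.53 km. ✓

45.9 km east, -64.0 km north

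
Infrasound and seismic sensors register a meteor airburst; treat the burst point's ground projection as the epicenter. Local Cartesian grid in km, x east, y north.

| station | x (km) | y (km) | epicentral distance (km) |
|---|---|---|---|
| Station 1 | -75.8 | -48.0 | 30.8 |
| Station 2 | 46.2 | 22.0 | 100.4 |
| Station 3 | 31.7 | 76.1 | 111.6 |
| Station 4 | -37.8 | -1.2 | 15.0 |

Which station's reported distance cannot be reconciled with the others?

Solve using three stations at a time. Using Station 2, Station 3, Station 4 (subtract circle equations pairwise → linear system) gives (x, y) ≈ (-52.3, 2.6).
Distances from that point to each station vs reported:
  Station 1: calculated 55.8 vs reported 30.8 → residual 25.0 km
  Station 2: calculated 100.4 vs reported 100.4 → residual 0.0 km
  Station 3: calculated 111.6 vs reported 111.6 → residual 0.0 km
  Station 4: calculated 15.0 vs reported 15.0 → residual 0.0 km
Station 2, Station 3, Station 4 are mutually consistent (residuals ≈ 0); Station 1 is off by 25.0 km.

Station 1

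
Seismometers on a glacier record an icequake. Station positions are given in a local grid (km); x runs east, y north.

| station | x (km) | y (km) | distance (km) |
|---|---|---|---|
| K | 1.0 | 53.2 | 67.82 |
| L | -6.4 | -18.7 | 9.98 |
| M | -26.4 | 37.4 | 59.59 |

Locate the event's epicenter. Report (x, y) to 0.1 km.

Circle about each station: (x − 1.0)² + (y − 53.2)² = 67.82²; (x + 6.4)² + (y + 18.7)² = 9.98²; (x + 26.4)² + (y − 37.4)² = 59.59².
Subtracting the K equation from the L and M equations removes the quadratic terms:
-14.8 x − 143.8 y = 2059.36
-54.8 x − 31.6 y = 313.06
Solving the 2×2 system: x ≈ 2.7, y ≈ -14.6 km.

x ≈ 2.7 km, y ≈ -14.6 km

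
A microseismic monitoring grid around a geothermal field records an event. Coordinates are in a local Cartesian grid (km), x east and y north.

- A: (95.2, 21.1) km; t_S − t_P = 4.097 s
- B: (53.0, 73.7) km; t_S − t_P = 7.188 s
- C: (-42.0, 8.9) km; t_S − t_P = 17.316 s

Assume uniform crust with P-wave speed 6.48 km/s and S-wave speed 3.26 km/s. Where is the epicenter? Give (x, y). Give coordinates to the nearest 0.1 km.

(69.7, 29.6)

Distance from S−P lag: d = Δt · v_P v_S / (v_P − v_S) = Δt · (6.48·3.26)/(6.48−3.26) ≈ 6.5605·Δt.
So d_A = 26.88, d_B = 47.16, d_C = 113.60 km.
Circle about each station: (x − 95.2)² + (y − 21.1)² = 26.88²; (x − 53.0)² + (y − 73.7)² = 47.16²; (x + 42.0)² + (y − 8.9)² = 113.60².
Subtracting the A equation from the B and C equations removes the quadratic terms:
-84.4 x + 105.2 y = -2769.09
-274.4 x − 24.4 y = -19847.47
Solving the 2×2 system: x ≈ 69.7, y ≈ 29.6 km.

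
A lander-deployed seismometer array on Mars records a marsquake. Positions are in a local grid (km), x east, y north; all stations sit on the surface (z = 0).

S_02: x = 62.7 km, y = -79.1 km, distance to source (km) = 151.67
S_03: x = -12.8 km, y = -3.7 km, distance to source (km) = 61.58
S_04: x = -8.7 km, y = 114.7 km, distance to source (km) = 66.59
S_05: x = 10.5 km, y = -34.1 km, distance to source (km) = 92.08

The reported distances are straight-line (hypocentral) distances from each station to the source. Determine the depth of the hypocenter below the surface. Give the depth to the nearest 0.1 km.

Each station gives a sphere (x−x_i)² + (y−y_i)² + z² = d_i² (stations at z=0).
Subtracting the S_02 sphere from S_03 and S_04: z² cancels, leaving linear equations in x and y:
-151.0 x + 150.8 y = 9201.12
-142.8 x + 387.6 y = 21613.24
Solving: x ≈ -8.301, y ≈ 52.703 km (keep extra digits for the depth step; rounded: -8.3, 52.7).
Then from the S_02 sphere: z² = 151.67² − (x − 62.7)² − (y + 79.1)² with x = -8.301, y = 52.703, so z ≈ 24.303 ≈ 24.3 km.
Check against S_05 (with the unrounded solution): distance 92.08 ≈ 92.08 km. ✓

depth ≈ 24.3 km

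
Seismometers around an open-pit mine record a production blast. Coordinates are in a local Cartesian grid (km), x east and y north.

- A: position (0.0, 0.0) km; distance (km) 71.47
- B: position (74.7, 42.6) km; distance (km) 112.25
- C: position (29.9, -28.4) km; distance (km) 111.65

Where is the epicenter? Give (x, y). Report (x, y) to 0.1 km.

Circle about each station: x² + y² = 71.47²; (x − 74.7)² + (y − 42.6)² = 112.25²; (x − 29.9)² + (y + 28.4)² = 111.65².
Subtracting pairs of circle equations eliminates x²+y² and gives linear equations (the radical axes):
149.4 x + 85.2 y = -97.25
59.8 x − 56.8 y = -5657.19
Solving the 2×2 system: x ≈ -35.9, y ≈ 61.8 km.
Check against A (with the unrounded x, y): √(x²+y²) = 71.47 ≈ 71.47 km. ✓

x ≈ -35.9 km, y ≈ 61.8 km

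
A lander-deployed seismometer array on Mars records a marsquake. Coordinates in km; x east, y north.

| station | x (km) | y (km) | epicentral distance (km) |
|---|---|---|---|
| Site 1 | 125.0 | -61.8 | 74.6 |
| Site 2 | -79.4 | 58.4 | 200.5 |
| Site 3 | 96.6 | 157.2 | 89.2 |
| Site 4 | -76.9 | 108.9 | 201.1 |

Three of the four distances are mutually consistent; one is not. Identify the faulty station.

Site 1

Solve using three stations at a time. Using Site 2, Site 3, Site 4 (subtract circle equations pairwise → linear system) gives (x, y) ≈ (120.6, 71.4).
Distances from that point to each station vs reported:
  Site 1: calculated 133.3 vs reported 74.6 → residual 58.7 km
  Site 2: calculated 200.4 vs reported 200.5 → residual 0.1 km
  Site 3: calculated 89.1 vs reported 89.2 → residual 0.1 km
  Site 4: calculated 201.0 vs reported 201.1 → residual 0.1 km
Site 2, Site 3, Site 4 are mutually consistent (residuals ≈ 0); Site 1 is off by 58.7 km.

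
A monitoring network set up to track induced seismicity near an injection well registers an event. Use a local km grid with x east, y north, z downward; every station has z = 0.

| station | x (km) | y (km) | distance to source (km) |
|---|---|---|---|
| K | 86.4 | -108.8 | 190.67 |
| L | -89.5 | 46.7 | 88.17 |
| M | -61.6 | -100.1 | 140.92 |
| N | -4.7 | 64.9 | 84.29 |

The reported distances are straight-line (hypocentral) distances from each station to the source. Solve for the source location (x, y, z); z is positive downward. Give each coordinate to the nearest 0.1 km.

Each station gives a sphere (x−x_i)² + (y−y_i)² + z² = d_i² (stations at z=0).
Subtracting the K sphere from L and M: z² cancels, leaving linear equations in x and y:
-351.8 x + 311.0 y = 19469.84
-296.0 x + 17.4 y = 11008.77
Solving: x ≈ -35.899, y ≈ 21.996 km (keep extra digits for the depth step; rounded: -35.9, 22.0).
Then from the K sphere: z² = 190.67² − (x − 86.4)² − (y + 108.8)² with x = -35.899, y = 21.996, so z ≈ 65.501 ≈ 65.5 km.
Check against N (with the unrounded solution): distance 84.29 ≈ 84.29 km. ✓

x ≈ -35.9 km, y ≈ 22.0 km, depth ≈ 65.5 km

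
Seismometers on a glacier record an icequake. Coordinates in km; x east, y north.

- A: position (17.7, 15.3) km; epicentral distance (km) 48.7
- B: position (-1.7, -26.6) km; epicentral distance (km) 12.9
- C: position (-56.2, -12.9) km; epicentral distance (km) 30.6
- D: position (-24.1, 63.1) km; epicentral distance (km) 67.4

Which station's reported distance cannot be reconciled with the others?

Solve using three stations at a time. Using A, C, D (subtract circle equations pairwise → linear system) gives (x, y) ≈ (-26.9, -4.2).
Distances from that point to each station vs reported:
  A: calculated 48.7 vs reported 48.7 → residual 0.0 km
  B: calculated 33.7 vs reported 12.9 → residual 20.8 km
  C: calculated 30.6 vs reported 30.6 → residual 0.0 km
  D: calculated 67.4 vs reported 67.4 → residual 0.0 km
A, C, D are mutually consistent (residuals ≈ 0); B is off by 20.8 km.

B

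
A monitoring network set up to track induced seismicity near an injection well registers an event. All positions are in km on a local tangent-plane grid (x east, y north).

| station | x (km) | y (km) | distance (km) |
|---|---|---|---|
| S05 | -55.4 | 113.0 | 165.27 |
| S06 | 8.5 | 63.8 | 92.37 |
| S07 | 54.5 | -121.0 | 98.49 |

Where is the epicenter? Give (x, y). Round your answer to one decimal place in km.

(36.9, -24.1)

Circle about each station: (x + 55.4)² + (y − 113.0)² = 165.27²; (x − 8.5)² + (y − 63.8)² = 92.37²; (x − 54.5)² + (y + 121.0)² = 98.49².
Subtracting pairs of circle equations eliminates x²+y² and gives linear equations (the radical axes):
127.8 x − 98.4 y = 7086.49
219.8 x − 468.0 y = 19386.98
Solving the 2×2 system: x ≈ 36.9, y ≈ -24.1 km.
Check against S05 (with the unrounded x, y): √((x + 55.4)²+(y − 113.0)²) = 165.27 ≈ 165.27 km. ✓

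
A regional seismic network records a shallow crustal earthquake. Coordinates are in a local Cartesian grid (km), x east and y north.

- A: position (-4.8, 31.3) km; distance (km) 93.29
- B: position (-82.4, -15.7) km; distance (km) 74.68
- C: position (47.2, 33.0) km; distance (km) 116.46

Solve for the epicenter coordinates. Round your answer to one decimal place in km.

(-22.5, -60.3)

Circle about each station: (x + 4.8)² + (y − 31.3)² = 93.29²; (x + 82.4)² + (y + 15.7)² = 74.68²; (x − 47.2)² + (y − 33.0)² = 116.46².
Subtracting the A equation from the B and C equations removes the quadratic terms:
-155.2 x − 94.0 y = 9159.44
104.0 x + 3.4 y = -2545.80
Solving the 2×2 system: x ≈ -22.5, y ≈ -60.3 km.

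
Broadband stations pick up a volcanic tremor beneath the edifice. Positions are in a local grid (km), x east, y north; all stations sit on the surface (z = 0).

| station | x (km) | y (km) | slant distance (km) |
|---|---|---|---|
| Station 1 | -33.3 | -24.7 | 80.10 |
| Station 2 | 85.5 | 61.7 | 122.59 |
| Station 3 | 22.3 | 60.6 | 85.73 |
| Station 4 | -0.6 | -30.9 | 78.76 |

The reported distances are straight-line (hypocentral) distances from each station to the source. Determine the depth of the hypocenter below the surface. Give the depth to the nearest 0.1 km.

Each station gives a sphere (x−x_i)² + (y−y_i)² + z² = d_i² (stations at z=0).
Subtracting the Station 1 sphere from Station 2 and Station 3: z² cancels, leaving linear equations in x and y:
237.6 x + 172.8 y = 785.86
111.2 x + 170.6 y = 1517.05
Solving: x ≈ -6.008, y ≈ 12.808 km (keep extra digits for the depth step; rounded: -6.0, 12.8).
Then from the Station 1 sphere: z² = 80.10² − (x + 33.3)² − (y + 24.7)² with x = -6.008, y = 12.808, so z ≈ 65.302 ≈ 65.3 km.

65.3 km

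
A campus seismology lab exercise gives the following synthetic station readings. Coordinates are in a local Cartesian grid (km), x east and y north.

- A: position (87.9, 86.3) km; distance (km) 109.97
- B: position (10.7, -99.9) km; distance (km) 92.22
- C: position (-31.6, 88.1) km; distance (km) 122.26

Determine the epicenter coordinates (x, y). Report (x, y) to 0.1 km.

38.6 km east, -12.0 km north

Circle about each station: (x − 87.9)² + (y − 86.3)² = 109.97²; (x − 10.7)² + (y + 99.9)² = 92.22²; (x + 31.6)² + (y − 88.1)² = 122.26².
Subtracting the A equation from the B and C equations removes the quadratic terms:
-154.4 x − 372.4 y = -1490.73
-239.0 x + 3.6 y = -9268.04
Solving the 2×2 system: x ≈ 38.6, y ≈ -12.0 km.
Check against A (with the unrounded x, y): √((x − 87.9)²+(y − 86.3)²) = 109.97 ≈ 109.97 km. ✓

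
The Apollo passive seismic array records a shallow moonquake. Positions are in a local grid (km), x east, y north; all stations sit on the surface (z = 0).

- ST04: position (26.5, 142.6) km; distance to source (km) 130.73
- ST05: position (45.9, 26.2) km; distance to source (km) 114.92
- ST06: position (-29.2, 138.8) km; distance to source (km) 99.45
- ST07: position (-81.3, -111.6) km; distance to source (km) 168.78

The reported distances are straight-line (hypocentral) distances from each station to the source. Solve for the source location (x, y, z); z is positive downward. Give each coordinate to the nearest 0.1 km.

Each station gives a sphere (x−x_i)² + (y−y_i)² + z² = d_i² (stations at z=0).
Subtracting the ST04 sphere from ST05 and ST06: z² cancels, leaving linear equations in x and y:
38.8 x − 232.8 y = -14360.03
-111.4 x − 7.6 y = 6281.10
Solving: x ≈ -59.910, y ≈ 51.699 km (keep extra digits for the depth step; rounded: -59.9, 51.7).
Then from the ST04 sphere: z² = 130.73² − (x − 26.5)² − (y − 142.6)² with x = -59.910, y = 51.699, so z ≈ 36.887 ≈ 36.9 km.
Check against ST07 (with the unrounded solution): distance 168.77 ≈ 168.78 km. ✓

x ≈ -59.9 km, y ≈ 51.7 km, depth ≈ 36.9 km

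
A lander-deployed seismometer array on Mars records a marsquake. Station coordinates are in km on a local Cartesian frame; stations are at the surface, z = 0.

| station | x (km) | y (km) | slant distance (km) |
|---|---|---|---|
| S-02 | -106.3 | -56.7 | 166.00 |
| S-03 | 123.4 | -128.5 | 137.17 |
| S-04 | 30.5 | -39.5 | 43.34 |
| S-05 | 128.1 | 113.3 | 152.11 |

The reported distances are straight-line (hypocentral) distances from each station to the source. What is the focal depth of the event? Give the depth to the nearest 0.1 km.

Each station gives a sphere (x−x_i)² + (y−y_i)² + z² = d_i² (stations at z=0).
Subtracting the S-02 sphere from S-03 and S-04: z² cancels, leaving linear equations in x and y:
459.4 x − 143.6 y = 25965.62
273.6 x + 34.4 y = 13653.56
Solving: x ≈ 51.802, y ≈ -15.097 km (keep extra digits for the depth step; rounded: 51.8, -15.1).
Then from the S-02 sphere: z² = 166.00² − (x + 106.3)² − (y + 56.7)² with x = 51.802, y = -15.097, so z ≈ 28.791 ≈ 28.8 km.

depth ≈ 28.8 km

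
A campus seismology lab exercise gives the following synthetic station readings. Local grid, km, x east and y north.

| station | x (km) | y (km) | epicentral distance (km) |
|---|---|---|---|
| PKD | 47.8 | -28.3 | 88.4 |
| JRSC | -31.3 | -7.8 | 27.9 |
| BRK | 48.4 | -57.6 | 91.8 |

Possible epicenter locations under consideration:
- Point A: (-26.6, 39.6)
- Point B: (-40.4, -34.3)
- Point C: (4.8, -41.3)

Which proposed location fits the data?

Point B

For each candidate, compare |candidate − station| to the reported distance:
Point A: residuals PKD 12.3, JRSC 19.7, BRK 31.0 → max 31.0 km
Point B: residuals PKD 0.0, JRSC 0.1, BRK 0.0 → max 0.1 km
Point C: residuals PKD 43.5, JRSC 21.3, BRK 45.3 → max 45.3 km
Only Point B has all residuals ≈ 0.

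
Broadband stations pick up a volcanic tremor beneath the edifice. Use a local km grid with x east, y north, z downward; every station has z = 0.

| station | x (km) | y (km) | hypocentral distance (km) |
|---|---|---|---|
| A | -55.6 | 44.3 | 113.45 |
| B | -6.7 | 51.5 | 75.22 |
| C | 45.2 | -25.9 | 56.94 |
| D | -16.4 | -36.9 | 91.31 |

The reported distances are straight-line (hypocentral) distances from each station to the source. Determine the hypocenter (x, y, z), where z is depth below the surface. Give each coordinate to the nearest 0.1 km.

x ≈ 47.3 km, y ≈ 16.0 km, depth ≈ 38.5 km

Each station gives a sphere (x−x_i)² + (y−y_i)² + z² = d_i² (stations at z=0).
Subtracting the A sphere from B and C: z² cancels, leaving linear equations in x and y:
97.8 x + 14.4 y = 4856.14
201.6 x − 140.4 y = 7288.74
Solving: x ≈ 47.298, y ≈ 16.001 km (keep extra digits for the depth step; rounded: 47.3, 16.0).
Then from the A sphere: z² = 113.45² − (x + 55.6)² − (y − 44.3)² with x = 47.298, y = 16.001, so z ≈ 38.498 ≈ 38.5 km.
Check against D (with the unrounded solution): distance 91.31 ≈ 91.31 km. ✓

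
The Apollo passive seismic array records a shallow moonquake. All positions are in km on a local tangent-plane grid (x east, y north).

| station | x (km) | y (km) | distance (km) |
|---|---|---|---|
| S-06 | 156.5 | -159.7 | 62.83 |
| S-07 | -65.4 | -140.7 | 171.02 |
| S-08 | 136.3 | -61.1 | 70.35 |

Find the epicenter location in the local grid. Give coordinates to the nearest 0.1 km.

Circle about each station: (x − 156.5)² + (y + 159.7)² = 62.83²; (x + 65.4)² + (y + 140.7)² = 171.02²; (x − 136.3)² + (y + 61.1)² = 70.35².
Subtracting pairs of circle equations eliminates x²+y² and gives linear equations (the radical axes):
-443.8 x + 38.0 y = -51222.92
-40.4 x + 197.2 y = -28686.95
Solving the 2×2 system: x ≈ 104.8, y ≈ -124.0 km.
Check against S-06 (with the unrounded x, y): √((x − 156.5)²+(y + 159.7)²) = 62.83 ≈ 62.83 km. ✓

x ≈ 104.8 km, y ≈ -124.0 km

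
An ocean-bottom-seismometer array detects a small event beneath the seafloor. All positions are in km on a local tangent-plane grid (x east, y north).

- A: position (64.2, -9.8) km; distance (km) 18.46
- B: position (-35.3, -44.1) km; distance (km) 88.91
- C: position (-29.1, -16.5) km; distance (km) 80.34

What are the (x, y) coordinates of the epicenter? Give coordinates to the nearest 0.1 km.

Circle about each station: (x − 64.2)² + (y + 9.8)² = 18.46²; (x + 35.3)² + (y + 44.1)² = 88.91²; (x + 29.1)² + (y + 16.5)² = 80.34².
Subtracting the A equation from the B and C equations removes the quadratic terms:
-199.0 x − 68.6 y = -8591.00
-186.6 x − 13.4 y = -9212.36
Solving the 2×2 system: x ≈ 51.0, y ≈ -22.7 km.
Check against A (with the unrounded x, y): √((x − 64.2)²+(y + 9.8)²) = 18.47 ≈ 18.46 km. ✓

51.0 km east, -22.7 km north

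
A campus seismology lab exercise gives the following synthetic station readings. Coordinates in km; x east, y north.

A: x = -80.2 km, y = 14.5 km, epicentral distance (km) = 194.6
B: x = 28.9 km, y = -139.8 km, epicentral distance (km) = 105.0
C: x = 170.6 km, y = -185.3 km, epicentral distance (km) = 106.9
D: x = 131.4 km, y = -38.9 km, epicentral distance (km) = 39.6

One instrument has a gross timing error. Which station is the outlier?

C

Solve using three stations at a time. Using A, B, D (subtract circle equations pairwise → linear system) gives (x, y) ≈ (98.9, -61.6).
Distances from that point to each station vs reported:
  A: calculated 194.6 vs reported 194.6 → residual 0.0 km
  B: calculated 105.0 vs reported 105.0 → residual 0.0 km
  C: calculated 143.0 vs reported 106.9 → residual 36.1 km
  D: calculated 39.6 vs reported 39.6 → residual 0.0 km
A, B, D are mutually consistent (residuals ≈ 0); C is off by 36.1 km.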